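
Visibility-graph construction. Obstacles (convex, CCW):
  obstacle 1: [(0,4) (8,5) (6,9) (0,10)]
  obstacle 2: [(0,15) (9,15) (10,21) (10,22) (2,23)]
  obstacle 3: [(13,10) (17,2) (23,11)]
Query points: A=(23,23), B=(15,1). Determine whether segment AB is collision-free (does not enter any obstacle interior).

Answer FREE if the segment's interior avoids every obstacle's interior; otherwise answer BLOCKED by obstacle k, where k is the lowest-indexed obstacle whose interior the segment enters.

BLOCKED by obstacle 3

Obstacle 1 [(0,4) (8,5) (6,9) (0,10)]:
  edge (0,4)–(8,5): clear
  edge (8,5)–(6,9): clear
  edge (6,9)–(0,10): clear
  edge (0,10)–(0,4): clear
  midpoint (19,12) outside
  → clear
Obstacle 2 [(0,15) (9,15) (10,21) (10,22) (2,23)]:
  edge (0,15)–(9,15): clear
  edge (9,15)–(10,21): clear
  edge (10,21)–(10,22): clear
  edge (10,22)–(2,23): clear
  edge (2,23)–(0,15): clear
  midpoint (19,12) outside
  → clear
Obstacle 3 [(13,10) (17,2) (23,11)]:
  edge (13,10)–(17,2): crosses AB
  edge (17,2)–(23,11): clear
  edge (23,11)–(13,10): crosses AB
  → BLOCKED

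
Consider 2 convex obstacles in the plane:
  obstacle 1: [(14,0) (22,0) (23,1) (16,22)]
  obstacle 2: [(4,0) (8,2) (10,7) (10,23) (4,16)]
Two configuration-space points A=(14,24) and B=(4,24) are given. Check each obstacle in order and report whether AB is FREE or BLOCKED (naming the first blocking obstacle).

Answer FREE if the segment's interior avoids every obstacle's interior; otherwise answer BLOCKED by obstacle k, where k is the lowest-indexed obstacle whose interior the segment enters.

Obstacle 1 [(14,0) (22,0) (23,1) (16,22)]:
  edge (14,0)–(22,0): clear
  edge (22,0)–(23,1): clear
  edge (23,1)–(16,22): clear
  edge (16,22)–(14,0): clear
  midpoint (9,24) outside
  → clear
Obstacle 2 [(4,0) (8,2) (10,7) (10,23) (4,16)]:
  edge (4,0)–(8,2): clear
  edge (8,2)–(10,7): clear
  edge (10,7)–(10,23): clear
  edge (10,23)–(4,16): clear
  edge (4,16)–(4,0): clear
  midpoint (9,24) outside
  → clear

FREE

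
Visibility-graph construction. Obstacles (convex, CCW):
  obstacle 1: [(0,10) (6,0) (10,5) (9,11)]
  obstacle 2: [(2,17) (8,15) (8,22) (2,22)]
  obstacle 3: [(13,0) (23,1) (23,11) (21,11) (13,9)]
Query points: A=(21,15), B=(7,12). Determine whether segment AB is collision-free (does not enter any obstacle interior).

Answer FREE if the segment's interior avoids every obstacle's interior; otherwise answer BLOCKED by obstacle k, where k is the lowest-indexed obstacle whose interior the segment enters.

Obstacle 1 [(0,10) (6,0) (10,5) (9,11)]:
  edge (0,10)–(6,0): clear
  edge (6,0)–(10,5): clear
  edge (10,5)–(9,11): clear
  edge (9,11)–(0,10): clear
  midpoint (14,27/2) outside
  → clear
Obstacle 2 [(2,17) (8,15) (8,22) (2,22)]:
  edge (2,17)–(8,15): clear
  edge (8,15)–(8,22): clear
  edge (8,22)–(2,22): clear
  edge (2,22)–(2,17): clear
  midpoint (14,27/2) outside
  → clear
Obstacle 3 [(13,0) (23,1) (23,11) (21,11) (13,9)]:
  edge (13,0)–(23,1): clear
  edge (23,1)–(23,11): clear
  edge (23,11)–(21,11): clear
  edge (21,11)–(13,9): clear
  edge (13,9)–(13,0): clear
  midpoint (14,27/2) outside
  → clear

FREE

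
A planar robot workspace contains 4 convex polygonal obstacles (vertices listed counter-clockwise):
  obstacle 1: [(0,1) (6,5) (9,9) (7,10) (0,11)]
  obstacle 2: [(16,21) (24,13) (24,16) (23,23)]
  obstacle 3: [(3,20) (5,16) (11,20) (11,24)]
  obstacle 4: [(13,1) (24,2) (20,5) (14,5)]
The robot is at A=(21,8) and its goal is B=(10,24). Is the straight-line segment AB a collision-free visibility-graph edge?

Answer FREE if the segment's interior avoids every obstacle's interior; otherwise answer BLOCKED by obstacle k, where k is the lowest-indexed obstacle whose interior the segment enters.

Obstacle 1 [(0,1) (6,5) (9,9) (7,10) (0,11)]:
  edge (0,1)–(6,5): clear
  edge (6,5)–(9,9): clear
  edge (9,9)–(7,10): clear
  edge (7,10)–(0,11): clear
  edge (0,11)–(0,1): clear
  midpoint (31/2,16) outside
  → clear
Obstacle 2 [(16,21) (24,13) (24,16) (23,23)]:
  edge (16,21)–(24,13): clear
  edge (24,13)–(24,16): clear
  edge (24,16)–(23,23): clear
  edge (23,23)–(16,21): clear
  midpoint (31/2,16) outside
  → clear
Obstacle 3 [(3,20) (5,16) (11,20) (11,24)]:
  edge (3,20)–(5,16): clear
  edge (5,16)–(11,20): clear
  edge (11,20)–(11,24): crosses AB
  edge (11,24)–(3,20): crosses AB
  → BLOCKED
Obstacle 4 [(13,1) (24,2) (20,5) (14,5)]:
  edge (13,1)–(24,2): clear
  edge (24,2)–(20,5): clear
  edge (20,5)–(14,5): clear
  edge (14,5)–(13,1): clear
  midpoint (31/2,16) outside
  → clear

BLOCKED by obstacle 3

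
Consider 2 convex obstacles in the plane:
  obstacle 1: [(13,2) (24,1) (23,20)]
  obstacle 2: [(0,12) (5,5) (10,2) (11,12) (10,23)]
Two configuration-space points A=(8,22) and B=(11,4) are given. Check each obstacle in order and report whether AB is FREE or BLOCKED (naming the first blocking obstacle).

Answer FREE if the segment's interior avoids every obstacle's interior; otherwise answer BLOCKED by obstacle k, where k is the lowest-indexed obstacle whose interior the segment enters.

BLOCKED by obstacle 2

Obstacle 1 [(13,2) (24,1) (23,20)]:
  edge (13,2)–(24,1): clear
  edge (24,1)–(23,20): clear
  edge (23,20)–(13,2): clear
  midpoint (19/2,13) outside
  → clear
Obstacle 2 [(0,12) (5,5) (10,2) (11,12) (10,23)]:
  edge (0,12)–(5,5): clear
  edge (5,5)–(10,2): clear
  edge (10,2)–(11,12): crosses AB
  edge (11,12)–(10,23): clear
  edge (10,23)–(0,12): crosses AB
  → BLOCKED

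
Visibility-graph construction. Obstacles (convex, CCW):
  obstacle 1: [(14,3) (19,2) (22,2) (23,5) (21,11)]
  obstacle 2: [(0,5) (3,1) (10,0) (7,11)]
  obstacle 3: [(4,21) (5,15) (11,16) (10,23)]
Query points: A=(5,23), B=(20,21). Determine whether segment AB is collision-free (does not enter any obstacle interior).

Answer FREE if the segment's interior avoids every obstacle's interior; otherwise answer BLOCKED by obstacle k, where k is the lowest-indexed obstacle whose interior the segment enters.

Obstacle 1 [(14,3) (19,2) (22,2) (23,5) (21,11)]:
  edge (14,3)–(19,2): clear
  edge (19,2)–(22,2): clear
  edge (22,2)–(23,5): clear
  edge (23,5)–(21,11): clear
  edge (21,11)–(14,3): clear
  midpoint (25/2,22) outside
  → clear
Obstacle 2 [(0,5) (3,1) (10,0) (7,11)]:
  edge (0,5)–(3,1): clear
  edge (3,1)–(10,0): clear
  edge (10,0)–(7,11): clear
  edge (7,11)–(0,5): clear
  midpoint (25/2,22) outside
  → clear
Obstacle 3 [(4,21) (5,15) (11,16) (10,23)]:
  edge (4,21)–(5,15): clear
  edge (5,15)–(11,16): clear
  edge (11,16)–(10,23): crosses AB
  edge (10,23)–(4,21): crosses AB
  → BLOCKED

BLOCKED by obstacle 3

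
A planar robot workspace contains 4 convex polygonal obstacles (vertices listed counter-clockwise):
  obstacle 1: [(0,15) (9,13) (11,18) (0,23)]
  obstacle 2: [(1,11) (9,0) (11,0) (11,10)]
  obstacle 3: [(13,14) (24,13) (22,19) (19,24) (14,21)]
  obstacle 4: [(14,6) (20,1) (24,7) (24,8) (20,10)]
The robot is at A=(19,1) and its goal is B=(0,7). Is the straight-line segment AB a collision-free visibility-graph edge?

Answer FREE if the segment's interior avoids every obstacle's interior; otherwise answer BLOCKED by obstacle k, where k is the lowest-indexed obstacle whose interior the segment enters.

BLOCKED by obstacle 2

Obstacle 1 [(0,15) (9,13) (11,18) (0,23)]:
  edge (0,15)–(9,13): clear
  edge (9,13)–(11,18): clear
  edge (11,18)–(0,23): clear
  edge (0,23)–(0,15): clear
  midpoint (19/2,4) outside
  → clear
Obstacle 2 [(1,11) (9,0) (11,0) (11,10)]:
  edge (1,11)–(9,0): crosses AB
  edge (9,0)–(11,0): clear
  edge (11,0)–(11,10): crosses AB
  edge (11,10)–(1,11): clear
  → BLOCKED
Obstacle 3 [(13,14) (24,13) (22,19) (19,24) (14,21)]:
  edge (13,14)–(24,13): clear
  edge (24,13)–(22,19): clear
  edge (22,19)–(19,24): clear
  edge (19,24)–(14,21): clear
  edge (14,21)–(13,14): clear
  midpoint (19/2,4) outside
  → clear
Obstacle 4 [(14,6) (20,1) (24,7) (24,8) (20,10)]:
  edge (14,6)–(20,1): clear
  edge (20,1)–(24,7): clear
  edge (24,7)–(24,8): clear
  edge (24,8)–(20,10): clear
  edge (20,10)–(14,6): clear
  midpoint (19/2,4) outside
  → clear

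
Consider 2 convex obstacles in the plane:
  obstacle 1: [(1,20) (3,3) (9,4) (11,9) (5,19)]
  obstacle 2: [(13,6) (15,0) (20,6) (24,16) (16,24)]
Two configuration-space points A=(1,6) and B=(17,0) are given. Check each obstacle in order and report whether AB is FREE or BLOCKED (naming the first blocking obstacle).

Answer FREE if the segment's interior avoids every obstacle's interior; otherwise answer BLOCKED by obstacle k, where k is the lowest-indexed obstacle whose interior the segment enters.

BLOCKED by obstacle 1

Obstacle 1 [(1,20) (3,3) (9,4) (11,9) (5,19)]:
  edge (1,20)–(3,3): crosses AB
  edge (3,3)–(9,4): crosses AB
  edge (9,4)–(11,9): clear
  edge (11,9)–(5,19): clear
  edge (5,19)–(1,20): clear
  → BLOCKED
Obstacle 2 [(13,6) (15,0) (20,6) (24,16) (16,24)]:
  edge (13,6)–(15,0): crosses AB
  edge (15,0)–(20,6): crosses AB
  edge (20,6)–(24,16): clear
  edge (24,16)–(16,24): clear
  edge (16,24)–(13,6): clear
  → BLOCKED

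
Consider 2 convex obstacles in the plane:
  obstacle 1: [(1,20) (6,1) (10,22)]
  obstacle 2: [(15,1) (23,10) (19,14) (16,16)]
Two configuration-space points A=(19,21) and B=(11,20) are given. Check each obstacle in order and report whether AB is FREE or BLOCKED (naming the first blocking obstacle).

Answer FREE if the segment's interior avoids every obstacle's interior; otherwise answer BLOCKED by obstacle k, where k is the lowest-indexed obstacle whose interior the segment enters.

Obstacle 1 [(1,20) (6,1) (10,22)]:
  edge (1,20)–(6,1): clear
  edge (6,1)–(10,22): clear
  edge (10,22)–(1,20): clear
  midpoint (15,41/2) outside
  → clear
Obstacle 2 [(15,1) (23,10) (19,14) (16,16)]:
  edge (15,1)–(23,10): clear
  edge (23,10)–(19,14): clear
  edge (19,14)–(16,16): clear
  edge (16,16)–(15,1): clear
  midpoint (15,41/2) outside
  → clear

FREE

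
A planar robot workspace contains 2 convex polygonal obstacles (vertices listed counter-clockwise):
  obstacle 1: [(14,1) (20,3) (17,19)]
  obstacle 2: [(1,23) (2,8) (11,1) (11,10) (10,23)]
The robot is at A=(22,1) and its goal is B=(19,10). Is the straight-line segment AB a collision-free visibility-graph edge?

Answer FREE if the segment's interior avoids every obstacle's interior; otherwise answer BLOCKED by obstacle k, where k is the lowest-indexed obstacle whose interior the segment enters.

Obstacle 1 [(14,1) (20,3) (17,19)]:
  edge (14,1)–(20,3): clear
  edge (20,3)–(17,19): clear
  edge (17,19)–(14,1): clear
  midpoint (41/2,11/2) outside
  → clear
Obstacle 2 [(1,23) (2,8) (11,1) (11,10) (10,23)]:
  edge (1,23)–(2,8): clear
  edge (2,8)–(11,1): clear
  edge (11,1)–(11,10): clear
  edge (11,10)–(10,23): clear
  edge (10,23)–(1,23): clear
  midpoint (41/2,11/2) outside
  → clear

FREE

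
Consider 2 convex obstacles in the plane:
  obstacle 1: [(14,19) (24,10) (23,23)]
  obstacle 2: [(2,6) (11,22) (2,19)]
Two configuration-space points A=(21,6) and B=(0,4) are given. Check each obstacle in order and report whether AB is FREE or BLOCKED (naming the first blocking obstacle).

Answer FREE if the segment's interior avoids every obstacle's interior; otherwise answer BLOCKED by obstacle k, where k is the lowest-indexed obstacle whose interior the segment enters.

Obstacle 1 [(14,19) (24,10) (23,23)]:
  edge (14,19)–(24,10): clear
  edge (24,10)–(23,23): clear
  edge (23,23)–(14,19): clear
  midpoint (21/2,5) outside
  → clear
Obstacle 2 [(2,6) (11,22) (2,19)]:
  edge (2,6)–(11,22): clear
  edge (11,22)–(2,19): clear
  edge (2,19)–(2,6): clear
  midpoint (21/2,5) outside
  → clear

FREE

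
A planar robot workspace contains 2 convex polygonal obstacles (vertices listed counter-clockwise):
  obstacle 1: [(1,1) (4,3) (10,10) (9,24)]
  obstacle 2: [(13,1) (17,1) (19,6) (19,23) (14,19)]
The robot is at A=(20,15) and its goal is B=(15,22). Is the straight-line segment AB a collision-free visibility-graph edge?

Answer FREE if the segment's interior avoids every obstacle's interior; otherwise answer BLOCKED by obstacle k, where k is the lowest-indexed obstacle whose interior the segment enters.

Obstacle 1 [(1,1) (4,3) (10,10) (9,24)]:
  edge (1,1)–(4,3): clear
  edge (4,3)–(10,10): clear
  edge (10,10)–(9,24): clear
  edge (9,24)–(1,1): clear
  midpoint (35/2,37/2) outside
  → clear
Obstacle 2 [(13,1) (17,1) (19,6) (19,23) (14,19)]:
  edge (13,1)–(17,1): clear
  edge (17,1)–(19,6): clear
  edge (19,6)–(19,23): crosses AB
  edge (19,23)–(14,19): crosses AB
  edge (14,19)–(13,1): clear
  → BLOCKED

BLOCKED by obstacle 2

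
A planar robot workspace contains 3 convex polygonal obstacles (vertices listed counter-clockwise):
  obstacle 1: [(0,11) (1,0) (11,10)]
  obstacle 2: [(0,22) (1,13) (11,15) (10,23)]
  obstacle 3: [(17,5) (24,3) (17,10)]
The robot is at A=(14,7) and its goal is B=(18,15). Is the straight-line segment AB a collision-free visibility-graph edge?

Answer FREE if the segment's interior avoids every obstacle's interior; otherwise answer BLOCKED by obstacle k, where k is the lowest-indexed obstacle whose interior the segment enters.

FREE

Obstacle 1 [(0,11) (1,0) (11,10)]:
  edge (0,11)–(1,0): clear
  edge (1,0)–(11,10): clear
  edge (11,10)–(0,11): clear
  midpoint (16,11) outside
  → clear
Obstacle 2 [(0,22) (1,13) (11,15) (10,23)]:
  edge (0,22)–(1,13): clear
  edge (1,13)–(11,15): clear
  edge (11,15)–(10,23): clear
  edge (10,23)–(0,22): clear
  midpoint (16,11) outside
  → clear
Obstacle 3 [(17,5) (24,3) (17,10)]:
  edge (17,5)–(24,3): clear
  edge (24,3)–(17,10): clear
  edge (17,10)–(17,5): clear
  midpoint (16,11) outside
  → clear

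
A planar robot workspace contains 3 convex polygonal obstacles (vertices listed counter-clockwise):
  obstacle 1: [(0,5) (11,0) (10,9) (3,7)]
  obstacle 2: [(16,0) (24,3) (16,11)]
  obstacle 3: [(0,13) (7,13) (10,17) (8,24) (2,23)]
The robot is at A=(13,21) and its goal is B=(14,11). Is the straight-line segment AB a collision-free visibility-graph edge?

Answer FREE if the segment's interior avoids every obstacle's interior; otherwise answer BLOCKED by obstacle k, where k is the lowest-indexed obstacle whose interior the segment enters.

Obstacle 1 [(0,5) (11,0) (10,9) (3,7)]:
  edge (0,5)–(11,0): clear
  edge (11,0)–(10,9): clear
  edge (10,9)–(3,7): clear
  edge (3,7)–(0,5): clear
  midpoint (27/2,16) outside
  → clear
Obstacle 2 [(16,0) (24,3) (16,11)]:
  edge (16,0)–(24,3): clear
  edge (24,3)–(16,11): clear
  edge (16,11)–(16,0): clear
  midpoint (27/2,16) outside
  → clear
Obstacle 3 [(0,13) (7,13) (10,17) (8,24) (2,23)]:
  edge (0,13)–(7,13): clear
  edge (7,13)–(10,17): clear
  edge (10,17)–(8,24): clear
  edge (8,24)–(2,23): clear
  edge (2,23)–(0,13): clear
  midpoint (27/2,16) outside
  → clear

FREE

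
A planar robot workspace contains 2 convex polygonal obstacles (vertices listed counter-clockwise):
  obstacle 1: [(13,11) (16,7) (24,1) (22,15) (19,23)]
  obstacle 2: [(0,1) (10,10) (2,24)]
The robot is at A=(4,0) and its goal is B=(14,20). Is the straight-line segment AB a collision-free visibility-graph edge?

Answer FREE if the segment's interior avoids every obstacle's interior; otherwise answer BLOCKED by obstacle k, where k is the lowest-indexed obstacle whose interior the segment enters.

BLOCKED by obstacle 2

Obstacle 1 [(13,11) (16,7) (24,1) (22,15) (19,23)]:
  edge (13,11)–(16,7): clear
  edge (16,7)–(24,1): clear
  edge (24,1)–(22,15): clear
  edge (22,15)–(19,23): clear
  edge (19,23)–(13,11): clear
  midpoint (9,10) outside
  → clear
Obstacle 2 [(0,1) (10,10) (2,24)]:
  edge (0,1)–(10,10): crosses AB
  edge (10,10)–(2,24): crosses AB
  edge (2,24)–(0,1): clear
  → BLOCKED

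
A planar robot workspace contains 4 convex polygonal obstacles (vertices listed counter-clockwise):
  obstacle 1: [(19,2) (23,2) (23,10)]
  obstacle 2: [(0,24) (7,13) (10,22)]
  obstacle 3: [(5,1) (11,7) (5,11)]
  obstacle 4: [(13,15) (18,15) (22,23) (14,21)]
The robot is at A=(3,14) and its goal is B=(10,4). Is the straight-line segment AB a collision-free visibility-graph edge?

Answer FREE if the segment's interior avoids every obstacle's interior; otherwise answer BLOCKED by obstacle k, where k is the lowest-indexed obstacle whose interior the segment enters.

Obstacle 1 [(19,2) (23,2) (23,10)]:
  edge (19,2)–(23,2): clear
  edge (23,2)–(23,10): clear
  edge (23,10)–(19,2): clear
  midpoint (13/2,9) outside
  → clear
Obstacle 2 [(0,24) (7,13) (10,22)]:
  edge (0,24)–(7,13): clear
  edge (7,13)–(10,22): clear
  edge (10,22)–(0,24): clear
  midpoint (13/2,9) outside
  → clear
Obstacle 3 [(5,1) (11,7) (5,11)]:
  edge (5,1)–(11,7): crosses AB
  edge (11,7)–(5,11): crosses AB
  edge (5,11)–(5,1): clear
  → BLOCKED
Obstacle 4 [(13,15) (18,15) (22,23) (14,21)]:
  edge (13,15)–(18,15): clear
  edge (18,15)–(22,23): clear
  edge (22,23)–(14,21): clear
  edge (14,21)–(13,15): clear
  midpoint (13/2,9) outside
  → clear

BLOCKED by obstacle 3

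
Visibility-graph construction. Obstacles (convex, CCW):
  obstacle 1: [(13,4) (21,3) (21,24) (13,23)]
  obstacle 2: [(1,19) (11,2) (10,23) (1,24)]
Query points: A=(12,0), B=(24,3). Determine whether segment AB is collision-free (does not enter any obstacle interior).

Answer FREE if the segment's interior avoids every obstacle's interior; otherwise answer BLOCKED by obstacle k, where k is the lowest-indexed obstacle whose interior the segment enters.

Obstacle 1 [(13,4) (21,3) (21,24) (13,23)]:
  edge (13,4)–(21,3): clear
  edge (21,3)–(21,24): clear
  edge (21,24)–(13,23): clear
  edge (13,23)–(13,4): clear
  midpoint (18,3/2) outside
  → clear
Obstacle 2 [(1,19) (11,2) (10,23) (1,24)]:
  edge (1,19)–(11,2): clear
  edge (11,2)–(10,23): clear
  edge (10,23)–(1,24): clear
  edge (1,24)–(1,19): clear
  midpoint (18,3/2) outside
  → clear

FREE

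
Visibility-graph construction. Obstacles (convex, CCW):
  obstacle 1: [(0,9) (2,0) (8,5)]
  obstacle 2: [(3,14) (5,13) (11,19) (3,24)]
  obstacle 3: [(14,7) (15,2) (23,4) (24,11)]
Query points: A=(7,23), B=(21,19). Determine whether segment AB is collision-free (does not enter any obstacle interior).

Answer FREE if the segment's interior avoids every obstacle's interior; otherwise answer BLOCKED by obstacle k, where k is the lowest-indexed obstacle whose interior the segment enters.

FREE

Obstacle 1 [(0,9) (2,0) (8,5)]:
  edge (0,9)–(2,0): clear
  edge (2,0)–(8,5): clear
  edge (8,5)–(0,9): clear
  midpoint (14,21) outside
  → clear
Obstacle 2 [(3,14) (5,13) (11,19) (3,24)]:
  edge (3,14)–(5,13): clear
  edge (5,13)–(11,19): clear
  edge (11,19)–(3,24): clear
  edge (3,24)–(3,14): clear
  midpoint (14,21) outside
  → clear
Obstacle 3 [(14,7) (15,2) (23,4) (24,11)]:
  edge (14,7)–(15,2): clear
  edge (15,2)–(23,4): clear
  edge (23,4)–(24,11): clear
  edge (24,11)–(14,7): clear
  midpoint (14,21) outside
  → clear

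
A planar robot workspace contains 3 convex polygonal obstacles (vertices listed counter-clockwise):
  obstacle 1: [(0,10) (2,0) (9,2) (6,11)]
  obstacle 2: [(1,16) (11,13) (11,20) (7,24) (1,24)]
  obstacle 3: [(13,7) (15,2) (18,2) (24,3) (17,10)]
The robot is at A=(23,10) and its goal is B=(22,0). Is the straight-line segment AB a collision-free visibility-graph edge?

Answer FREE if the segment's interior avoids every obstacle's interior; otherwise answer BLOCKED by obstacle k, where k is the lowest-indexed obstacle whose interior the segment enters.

Obstacle 1 [(0,10) (2,0) (9,2) (6,11)]:
  edge (0,10)–(2,0): clear
  edge (2,0)–(9,2): clear
  edge (9,2)–(6,11): clear
  edge (6,11)–(0,10): clear
  midpoint (45/2,5) outside
  → clear
Obstacle 2 [(1,16) (11,13) (11,20) (7,24) (1,24)]:
  edge (1,16)–(11,13): clear
  edge (11,13)–(11,20): clear
  edge (11,20)–(7,24): clear
  edge (7,24)–(1,24): clear
  edge (1,24)–(1,16): clear
  midpoint (45/2,5) outside
  → clear
Obstacle 3 [(13,7) (15,2) (18,2) (24,3) (17,10)]:
  edge (13,7)–(15,2): clear
  edge (15,2)–(18,2): clear
  edge (18,2)–(24,3): crosses AB
  edge (24,3)–(17,10): crosses AB
  edge (17,10)–(13,7): clear
  → BLOCKED

BLOCKED by obstacle 3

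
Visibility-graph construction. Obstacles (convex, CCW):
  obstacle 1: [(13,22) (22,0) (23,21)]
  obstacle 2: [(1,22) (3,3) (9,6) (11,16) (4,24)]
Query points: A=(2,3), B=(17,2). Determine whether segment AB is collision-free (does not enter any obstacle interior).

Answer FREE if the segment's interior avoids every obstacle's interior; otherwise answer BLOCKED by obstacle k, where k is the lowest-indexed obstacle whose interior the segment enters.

Obstacle 1 [(13,22) (22,0) (23,21)]:
  edge (13,22)–(22,0): clear
  edge (22,0)–(23,21): clear
  edge (23,21)–(13,22): clear
  midpoint (19/2,5/2) outside
  → clear
Obstacle 2 [(1,22) (3,3) (9,6) (11,16) (4,24)]:
  edge (1,22)–(3,3): clear
  edge (3,3)–(9,6): clear
  edge (9,6)–(11,16): clear
  edge (11,16)–(4,24): clear
  edge (4,24)–(1,22): clear
  midpoint (19/2,5/2) outside
  → clear

FREE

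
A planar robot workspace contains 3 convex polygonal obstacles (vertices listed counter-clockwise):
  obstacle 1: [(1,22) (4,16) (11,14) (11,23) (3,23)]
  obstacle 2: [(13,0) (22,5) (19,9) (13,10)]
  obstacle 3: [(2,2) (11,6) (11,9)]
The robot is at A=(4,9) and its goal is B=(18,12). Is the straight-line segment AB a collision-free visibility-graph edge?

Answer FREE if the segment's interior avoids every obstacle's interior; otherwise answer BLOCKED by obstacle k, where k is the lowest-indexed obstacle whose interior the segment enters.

FREE

Obstacle 1 [(1,22) (4,16) (11,14) (11,23) (3,23)]:
  edge (1,22)–(4,16): clear
  edge (4,16)–(11,14): clear
  edge (11,14)–(11,23): clear
  edge (11,23)–(3,23): clear
  edge (3,23)–(1,22): clear
  midpoint (11,21/2) outside
  → clear
Obstacle 2 [(13,0) (22,5) (19,9) (13,10)]:
  edge (13,0)–(22,5): clear
  edge (22,5)–(19,9): clear
  edge (19,9)–(13,10): clear
  edge (13,10)–(13,0): clear
  midpoint (11,21/2) outside
  → clear
Obstacle 3 [(2,2) (11,6) (11,9)]:
  edge (2,2)–(11,6): clear
  edge (11,6)–(11,9): clear
  edge (11,9)–(2,2): clear
  midpoint (11,21/2) outside
  → clear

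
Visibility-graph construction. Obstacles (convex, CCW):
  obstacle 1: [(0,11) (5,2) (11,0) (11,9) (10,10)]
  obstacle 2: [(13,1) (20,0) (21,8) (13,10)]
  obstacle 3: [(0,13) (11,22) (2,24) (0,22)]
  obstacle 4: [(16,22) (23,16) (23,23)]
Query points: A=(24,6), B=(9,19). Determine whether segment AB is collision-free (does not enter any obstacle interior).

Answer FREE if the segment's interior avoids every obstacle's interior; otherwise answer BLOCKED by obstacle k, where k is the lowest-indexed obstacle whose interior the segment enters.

FREE

Obstacle 1 [(0,11) (5,2) (11,0) (11,9) (10,10)]:
  edge (0,11)–(5,2): clear
  edge (5,2)–(11,0): clear
  edge (11,0)–(11,9): clear
  edge (11,9)–(10,10): clear
  edge (10,10)–(0,11): clear
  midpoint (33/2,25/2) outside
  → clear
Obstacle 2 [(13,1) (20,0) (21,8) (13,10)]:
  edge (13,1)–(20,0): clear
  edge (20,0)–(21,8): clear
  edge (21,8)–(13,10): clear
  edge (13,10)–(13,1): clear
  midpoint (33/2,25/2) outside
  → clear
Obstacle 3 [(0,13) (11,22) (2,24) (0,22)]:
  edge (0,13)–(11,22): clear
  edge (11,22)–(2,24): clear
  edge (2,24)–(0,22): clear
  edge (0,22)–(0,13): clear
  midpoint (33/2,25/2) outside
  → clear
Obstacle 4 [(16,22) (23,16) (23,23)]:
  edge (16,22)–(23,16): clear
  edge (23,16)–(23,23): clear
  edge (23,23)–(16,22): clear
  midpoint (33/2,25/2) outside
  → clear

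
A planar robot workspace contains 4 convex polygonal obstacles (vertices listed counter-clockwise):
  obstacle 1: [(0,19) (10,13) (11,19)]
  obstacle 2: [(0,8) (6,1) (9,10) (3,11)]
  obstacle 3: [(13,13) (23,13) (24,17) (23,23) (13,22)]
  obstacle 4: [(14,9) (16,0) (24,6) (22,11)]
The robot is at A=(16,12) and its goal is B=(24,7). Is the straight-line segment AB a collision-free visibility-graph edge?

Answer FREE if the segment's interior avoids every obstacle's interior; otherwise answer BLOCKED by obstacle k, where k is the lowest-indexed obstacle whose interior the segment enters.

BLOCKED by obstacle 4

Obstacle 1 [(0,19) (10,13) (11,19)]:
  edge (0,19)–(10,13): clear
  edge (10,13)–(11,19): clear
  edge (11,19)–(0,19): clear
  midpoint (20,19/2) outside
  → clear
Obstacle 2 [(0,8) (6,1) (9,10) (3,11)]:
  edge (0,8)–(6,1): clear
  edge (6,1)–(9,10): clear
  edge (9,10)–(3,11): clear
  edge (3,11)–(0,8): clear
  midpoint (20,19/2) outside
  → clear
Obstacle 3 [(13,13) (23,13) (24,17) (23,23) (13,22)]:
  edge (13,13)–(23,13): clear
  edge (23,13)–(24,17): clear
  edge (24,17)–(23,23): clear
  edge (23,23)–(13,22): clear
  edge (13,22)–(13,13): clear
  midpoint (20,19/2) outside
  → clear
Obstacle 4 [(14,9) (16,0) (24,6) (22,11)]:
  edge (14,9)–(16,0): clear
  edge (16,0)–(24,6): clear
  edge (24,6)–(22,11): crosses AB
  edge (22,11)–(14,9): crosses AB
  → BLOCKED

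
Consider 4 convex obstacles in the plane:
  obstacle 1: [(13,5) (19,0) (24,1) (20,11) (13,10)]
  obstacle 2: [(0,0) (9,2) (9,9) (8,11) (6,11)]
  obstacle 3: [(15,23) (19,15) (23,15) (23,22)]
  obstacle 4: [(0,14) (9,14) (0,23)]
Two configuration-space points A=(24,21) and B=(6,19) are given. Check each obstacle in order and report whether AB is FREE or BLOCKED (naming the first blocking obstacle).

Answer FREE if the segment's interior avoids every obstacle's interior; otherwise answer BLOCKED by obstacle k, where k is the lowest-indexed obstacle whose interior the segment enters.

Obstacle 1 [(13,5) (19,0) (24,1) (20,11) (13,10)]:
  edge (13,5)–(19,0): clear
  edge (19,0)–(24,1): clear
  edge (24,1)–(20,11): clear
  edge (20,11)–(13,10): clear
  edge (13,10)–(13,5): clear
  midpoint (15,20) outside
  → clear
Obstacle 2 [(0,0) (9,2) (9,9) (8,11) (6,11)]:
  edge (0,0)–(9,2): clear
  edge (9,2)–(9,9): clear
  edge (9,9)–(8,11): clear
  edge (8,11)–(6,11): clear
  edge (6,11)–(0,0): clear
  midpoint (15,20) outside
  → clear
Obstacle 3 [(15,23) (19,15) (23,15) (23,22)]:
  edge (15,23)–(19,15): crosses AB
  edge (19,15)–(23,15): clear
  edge (23,15)–(23,22): crosses AB
  edge (23,22)–(15,23): clear
  → BLOCKED
Obstacle 4 [(0,14) (9,14) (0,23)]:
  edge (0,14)–(9,14): clear
  edge (9,14)–(0,23): clear
  edge (0,23)–(0,14): clear
  midpoint (15,20) outside
  → clear

BLOCKED by obstacle 3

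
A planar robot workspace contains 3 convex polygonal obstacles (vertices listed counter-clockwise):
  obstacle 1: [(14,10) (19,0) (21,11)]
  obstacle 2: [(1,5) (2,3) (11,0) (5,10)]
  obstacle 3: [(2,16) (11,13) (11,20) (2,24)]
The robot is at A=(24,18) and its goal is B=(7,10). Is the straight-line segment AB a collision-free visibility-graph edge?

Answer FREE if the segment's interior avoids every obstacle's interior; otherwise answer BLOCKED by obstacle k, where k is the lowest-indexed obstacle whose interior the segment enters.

Obstacle 1 [(14,10) (19,0) (21,11)]:
  edge (14,10)–(19,0): clear
  edge (19,0)–(21,11): clear
  edge (21,11)–(14,10): clear
  midpoint (31/2,14) outside
  → clear
Obstacle 2 [(1,5) (2,3) (11,0) (5,10)]:
  edge (1,5)–(2,3): clear
  edge (2,3)–(11,0): clear
  edge (11,0)–(5,10): clear
  edge (5,10)–(1,5): clear
  midpoint (31/2,14) outside
  → clear
Obstacle 3 [(2,16) (11,13) (11,20) (2,24)]:
  edge (2,16)–(11,13): clear
  edge (11,13)–(11,20): clear
  edge (11,20)–(2,24): clear
  edge (2,24)–(2,16): clear
  midpoint (31/2,14) outside
  → clear

FREE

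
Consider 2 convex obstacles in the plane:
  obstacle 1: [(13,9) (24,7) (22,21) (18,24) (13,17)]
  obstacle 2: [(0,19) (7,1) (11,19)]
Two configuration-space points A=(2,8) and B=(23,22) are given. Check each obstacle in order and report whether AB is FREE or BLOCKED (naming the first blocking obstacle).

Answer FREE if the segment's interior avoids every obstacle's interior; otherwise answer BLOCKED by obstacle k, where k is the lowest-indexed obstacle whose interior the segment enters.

BLOCKED by obstacle 1

Obstacle 1 [(13,9) (24,7) (22,21) (18,24) (13,17)]:
  edge (13,9)–(24,7): clear
  edge (24,7)–(22,21): clear
  edge (22,21)–(18,24): crosses AB
  edge (18,24)–(13,17): clear
  edge (13,17)–(13,9): crosses AB
  → BLOCKED
Obstacle 2 [(0,19) (7,1) (11,19)]:
  edge (0,19)–(7,1): crosses AB
  edge (7,1)–(11,19): crosses AB
  edge (11,19)–(0,19): clear
  → BLOCKED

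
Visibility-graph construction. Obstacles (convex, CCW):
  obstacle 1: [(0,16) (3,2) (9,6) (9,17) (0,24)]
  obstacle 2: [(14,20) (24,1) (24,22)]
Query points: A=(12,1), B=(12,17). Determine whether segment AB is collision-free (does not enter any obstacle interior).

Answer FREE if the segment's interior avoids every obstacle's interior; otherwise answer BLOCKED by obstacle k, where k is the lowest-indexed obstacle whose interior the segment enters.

Obstacle 1 [(0,16) (3,2) (9,6) (9,17) (0,24)]:
  edge (0,16)–(3,2): clear
  edge (3,2)–(9,6): clear
  edge (9,6)–(9,17): clear
  edge (9,17)–(0,24): clear
  edge (0,24)–(0,16): clear
  midpoint (12,9) outside
  → clear
Obstacle 2 [(14,20) (24,1) (24,22)]:
  edge (14,20)–(24,1): clear
  edge (24,1)–(24,22): clear
  edge (24,22)–(14,20): clear
  midpoint (12,9) outside
  → clear

FREE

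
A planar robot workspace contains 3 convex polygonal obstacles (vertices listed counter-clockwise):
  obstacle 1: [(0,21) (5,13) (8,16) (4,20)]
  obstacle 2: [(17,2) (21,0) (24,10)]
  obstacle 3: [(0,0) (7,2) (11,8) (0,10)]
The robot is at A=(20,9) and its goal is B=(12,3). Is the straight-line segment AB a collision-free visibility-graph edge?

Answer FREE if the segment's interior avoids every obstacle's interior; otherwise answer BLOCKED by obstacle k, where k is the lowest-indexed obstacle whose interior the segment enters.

FREE

Obstacle 1 [(0,21) (5,13) (8,16) (4,20)]:
  edge (0,21)–(5,13): clear
  edge (5,13)–(8,16): clear
  edge (8,16)–(4,20): clear
  edge (4,20)–(0,21): clear
  midpoint (16,6) outside
  → clear
Obstacle 2 [(17,2) (21,0) (24,10)]:
  edge (17,2)–(21,0): clear
  edge (21,0)–(24,10): clear
  edge (24,10)–(17,2): clear
  midpoint (16,6) outside
  → clear
Obstacle 3 [(0,0) (7,2) (11,8) (0,10)]:
  edge (0,0)–(7,2): clear
  edge (7,2)–(11,8): clear
  edge (11,8)–(0,10): clear
  edge (0,10)–(0,0): clear
  midpoint (16,6) outside
  → clear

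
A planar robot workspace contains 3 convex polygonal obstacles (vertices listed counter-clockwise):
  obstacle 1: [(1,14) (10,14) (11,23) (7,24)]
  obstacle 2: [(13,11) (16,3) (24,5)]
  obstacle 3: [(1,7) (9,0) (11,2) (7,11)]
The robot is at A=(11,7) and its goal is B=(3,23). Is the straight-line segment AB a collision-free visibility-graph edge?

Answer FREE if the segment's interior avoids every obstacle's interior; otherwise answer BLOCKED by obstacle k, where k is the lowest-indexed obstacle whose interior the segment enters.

BLOCKED by obstacle 1

Obstacle 1 [(1,14) (10,14) (11,23) (7,24)]:
  edge (1,14)–(10,14): crosses AB
  edge (10,14)–(11,23): clear
  edge (11,23)–(7,24): clear
  edge (7,24)–(1,14): crosses AB
  → BLOCKED
Obstacle 2 [(13,11) (16,3) (24,5)]:
  edge (13,11)–(16,3): clear
  edge (16,3)–(24,5): clear
  edge (24,5)–(13,11): clear
  midpoint (7,15) outside
  → clear
Obstacle 3 [(1,7) (9,0) (11,2) (7,11)]:
  edge (1,7)–(9,0): clear
  edge (9,0)–(11,2): clear
  edge (11,2)–(7,11): clear
  edge (7,11)–(1,7): clear
  midpoint (7,15) outside
  → clear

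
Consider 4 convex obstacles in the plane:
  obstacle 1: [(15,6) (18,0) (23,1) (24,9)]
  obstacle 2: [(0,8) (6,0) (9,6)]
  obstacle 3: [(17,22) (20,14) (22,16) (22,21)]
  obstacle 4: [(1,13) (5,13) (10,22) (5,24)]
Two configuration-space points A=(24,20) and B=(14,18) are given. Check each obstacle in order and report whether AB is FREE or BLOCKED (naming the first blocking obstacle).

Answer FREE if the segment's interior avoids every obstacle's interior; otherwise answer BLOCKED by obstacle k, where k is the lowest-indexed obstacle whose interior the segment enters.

Obstacle 1 [(15,6) (18,0) (23,1) (24,9)]:
  edge (15,6)–(18,0): clear
  edge (18,0)–(23,1): clear
  edge (23,1)–(24,9): clear
  edge (24,9)–(15,6): clear
  midpoint (19,19) outside
  → clear
Obstacle 2 [(0,8) (6,0) (9,6)]:
  edge (0,8)–(6,0): clear
  edge (6,0)–(9,6): clear
  edge (9,6)–(0,8): clear
  midpoint (19,19) outside
  → clear
Obstacle 3 [(17,22) (20,14) (22,16) (22,21)]:
  edge (17,22)–(20,14): crosses AB
  edge (20,14)–(22,16): clear
  edge (22,16)–(22,21): crosses AB
  edge (22,21)–(17,22): clear
  → BLOCKED
Obstacle 4 [(1,13) (5,13) (10,22) (5,24)]:
  edge (1,13)–(5,13): clear
  edge (5,13)–(10,22): clear
  edge (10,22)–(5,24): clear
  edge (5,24)–(1,13): clear
  midpoint (19,19) outside
  → clear

BLOCKED by obstacle 3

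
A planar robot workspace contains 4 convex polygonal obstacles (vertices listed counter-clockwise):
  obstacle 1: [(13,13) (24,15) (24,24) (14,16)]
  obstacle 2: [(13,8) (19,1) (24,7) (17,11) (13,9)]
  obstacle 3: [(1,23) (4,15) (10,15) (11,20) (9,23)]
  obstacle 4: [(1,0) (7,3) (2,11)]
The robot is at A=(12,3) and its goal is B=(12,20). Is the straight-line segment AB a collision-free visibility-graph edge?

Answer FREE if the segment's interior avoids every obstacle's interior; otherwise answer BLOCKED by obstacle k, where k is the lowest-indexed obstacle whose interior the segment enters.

Obstacle 1 [(13,13) (24,15) (24,24) (14,16)]:
  edge (13,13)–(24,15): clear
  edge (24,15)–(24,24): clear
  edge (24,24)–(14,16): clear
  edge (14,16)–(13,13): clear
  midpoint (12,23/2) outside
  → clear
Obstacle 2 [(13,8) (19,1) (24,7) (17,11) (13,9)]:
  edge (13,8)–(19,1): clear
  edge (19,1)–(24,7): clear
  edge (24,7)–(17,11): clear
  edge (17,11)–(13,9): clear
  edge (13,9)–(13,8): clear
  midpoint (12,23/2) outside
  → clear
Obstacle 3 [(1,23) (4,15) (10,15) (11,20) (9,23)]:
  edge (1,23)–(4,15): clear
  edge (4,15)–(10,15): clear
  edge (10,15)–(11,20): clear
  edge (11,20)–(9,23): clear
  edge (9,23)–(1,23): clear
  midpoint (12,23/2) outside
  → clear
Obstacle 4 [(1,0) (7,3) (2,11)]:
  edge (1,0)–(7,3): clear
  edge (7,3)–(2,11): clear
  edge (2,11)–(1,0): clear
  midpoint (12,23/2) outside
  → clear

FREE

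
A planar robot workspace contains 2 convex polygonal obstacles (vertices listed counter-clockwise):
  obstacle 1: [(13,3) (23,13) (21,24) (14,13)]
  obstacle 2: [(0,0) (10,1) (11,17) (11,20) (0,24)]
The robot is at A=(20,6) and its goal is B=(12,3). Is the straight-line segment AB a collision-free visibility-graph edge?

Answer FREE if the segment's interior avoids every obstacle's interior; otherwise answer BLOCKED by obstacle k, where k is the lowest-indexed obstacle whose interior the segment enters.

Obstacle 1 [(13,3) (23,13) (21,24) (14,13)]:
  edge (13,3)–(23,13): crosses AB
  edge (23,13)–(21,24): clear
  edge (21,24)–(14,13): clear
  edge (14,13)–(13,3): crosses AB
  → BLOCKED
Obstacle 2 [(0,0) (10,1) (11,17) (11,20) (0,24)]:
  edge (0,0)–(10,1): clear
  edge (10,1)–(11,17): clear
  edge (11,17)–(11,20): clear
  edge (11,20)–(0,24): clear
  edge (0,24)–(0,0): clear
  midpoint (16,9/2) outside
  → clear

BLOCKED by obstacle 1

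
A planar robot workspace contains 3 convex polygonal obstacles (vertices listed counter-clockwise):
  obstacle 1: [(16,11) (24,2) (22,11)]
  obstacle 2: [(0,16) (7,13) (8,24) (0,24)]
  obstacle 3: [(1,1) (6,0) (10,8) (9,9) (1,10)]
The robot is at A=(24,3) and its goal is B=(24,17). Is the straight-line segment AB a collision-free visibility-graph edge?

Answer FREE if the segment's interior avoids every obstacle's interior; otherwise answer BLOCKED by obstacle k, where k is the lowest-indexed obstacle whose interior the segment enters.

Obstacle 1 [(16,11) (24,2) (22,11)]:
  edge (16,11)–(24,2): clear
  edge (24,2)–(22,11): clear
  edge (22,11)–(16,11): clear
  midpoint (24,10) outside
  → clear
Obstacle 2 [(0,16) (7,13) (8,24) (0,24)]:
  edge (0,16)–(7,13): clear
  edge (7,13)–(8,24): clear
  edge (8,24)–(0,24): clear
  edge (0,24)–(0,16): clear
  midpoint (24,10) outside
  → clear
Obstacle 3 [(1,1) (6,0) (10,8) (9,9) (1,10)]:
  edge (1,1)–(6,0): clear
  edge (6,0)–(10,8): clear
  edge (10,8)–(9,9): clear
  edge (9,9)–(1,10): clear
  edge (1,10)–(1,1): clear
  midpoint (24,10) outside
  → clear

FREE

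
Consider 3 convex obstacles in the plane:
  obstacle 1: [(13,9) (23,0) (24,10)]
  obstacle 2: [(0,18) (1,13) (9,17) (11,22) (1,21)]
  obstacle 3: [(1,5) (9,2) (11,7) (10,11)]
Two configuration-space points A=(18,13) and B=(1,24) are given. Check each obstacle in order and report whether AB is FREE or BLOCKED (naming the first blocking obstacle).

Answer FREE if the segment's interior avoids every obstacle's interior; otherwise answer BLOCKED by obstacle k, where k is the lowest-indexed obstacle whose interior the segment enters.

Obstacle 1 [(13,9) (23,0) (24,10)]:
  edge (13,9)–(23,0): clear
  edge (23,0)–(24,10): clear
  edge (24,10)–(13,9): clear
  midpoint (19/2,37/2) outside
  → clear
Obstacle 2 [(0,18) (1,13) (9,17) (11,22) (1,21)]:
  edge (0,18)–(1,13): clear
  edge (1,13)–(9,17): clear
  edge (9,17)–(11,22): crosses AB
  edge (11,22)–(1,21): crosses AB
  edge (1,21)–(0,18): clear
  → BLOCKED
Obstacle 3 [(1,5) (9,2) (11,7) (10,11)]:
  edge (1,5)–(9,2): clear
  edge (9,2)–(11,7): clear
  edge (11,7)–(10,11): clear
  edge (10,11)–(1,5): clear
  midpoint (19/2,37/2) outside
  → clear

BLOCKED by obstacle 2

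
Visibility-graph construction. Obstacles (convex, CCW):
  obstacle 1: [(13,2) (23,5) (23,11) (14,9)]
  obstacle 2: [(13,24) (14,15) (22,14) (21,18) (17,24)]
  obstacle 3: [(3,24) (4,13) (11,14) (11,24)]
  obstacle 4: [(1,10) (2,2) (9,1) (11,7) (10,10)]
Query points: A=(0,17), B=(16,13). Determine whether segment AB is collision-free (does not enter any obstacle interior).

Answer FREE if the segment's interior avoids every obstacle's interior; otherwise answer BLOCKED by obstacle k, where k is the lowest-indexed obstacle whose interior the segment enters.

Obstacle 1 [(13,2) (23,5) (23,11) (14,9)]:
  edge (13,2)–(23,5): clear
  edge (23,5)–(23,11): clear
  edge (23,11)–(14,9): clear
  edge (14,9)–(13,2): clear
  midpoint (8,15) outside
  → clear
Obstacle 2 [(13,24) (14,15) (22,14) (21,18) (17,24)]:
  edge (13,24)–(14,15): clear
  edge (14,15)–(22,14): clear
  edge (22,14)–(21,18): clear
  edge (21,18)–(17,24): clear
  edge (17,24)–(13,24): clear
  midpoint (8,15) outside
  → clear
Obstacle 3 [(3,24) (4,13) (11,14) (11,24)]:
  edge (3,24)–(4,13): crosses AB
  edge (4,13)–(11,14): clear
  edge (11,14)–(11,24): crosses AB
  edge (11,24)–(3,24): clear
  → BLOCKED
Obstacle 4 [(1,10) (2,2) (9,1) (11,7) (10,10)]:
  edge (1,10)–(2,2): clear
  edge (2,2)–(9,1): clear
  edge (9,1)–(11,7): clear
  edge (11,7)–(10,10): clear
  edge (10,10)–(1,10): clear
  midpoint (8,15) outside
  → clear

BLOCKED by obstacle 3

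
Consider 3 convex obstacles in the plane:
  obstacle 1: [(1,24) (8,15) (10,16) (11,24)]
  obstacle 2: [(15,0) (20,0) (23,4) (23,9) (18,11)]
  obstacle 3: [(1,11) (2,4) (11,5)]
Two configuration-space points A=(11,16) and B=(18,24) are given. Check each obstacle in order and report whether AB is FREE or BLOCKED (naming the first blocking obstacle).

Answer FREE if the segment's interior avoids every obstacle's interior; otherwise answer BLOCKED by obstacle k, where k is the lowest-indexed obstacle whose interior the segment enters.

FREE

Obstacle 1 [(1,24) (8,15) (10,16) (11,24)]:
  edge (1,24)–(8,15): clear
  edge (8,15)–(10,16): clear
  edge (10,16)–(11,24): clear
  edge (11,24)–(1,24): clear
  midpoint (29/2,20) outside
  → clear
Obstacle 2 [(15,0) (20,0) (23,4) (23,9) (18,11)]:
  edge (15,0)–(20,0): clear
  edge (20,0)–(23,4): clear
  edge (23,4)–(23,9): clear
  edge (23,9)–(18,11): clear
  edge (18,11)–(15,0): clear
  midpoint (29/2,20) outside
  → clear
Obstacle 3 [(1,11) (2,4) (11,5)]:
  edge (1,11)–(2,4): clear
  edge (2,4)–(11,5): clear
  edge (11,5)–(1,11): clear
  midpoint (29/2,20) outside
  → clear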